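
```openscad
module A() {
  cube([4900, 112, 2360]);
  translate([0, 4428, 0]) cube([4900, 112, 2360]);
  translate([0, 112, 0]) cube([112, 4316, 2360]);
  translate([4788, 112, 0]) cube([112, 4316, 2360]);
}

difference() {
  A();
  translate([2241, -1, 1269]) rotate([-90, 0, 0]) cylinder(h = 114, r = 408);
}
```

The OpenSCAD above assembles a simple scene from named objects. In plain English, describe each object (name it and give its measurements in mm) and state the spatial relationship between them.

A is the wall frame of a small rectangular building: four walls, each 2360 mm tall and 112 mm thick, enclosing a footprint 4900 mm (x) by 4540 mm (y) outside-to-outside, with no floor or roof. The front and back walls (the −y and +y sides) span the full width; the two side walls fit between them.

The house frame has a circular hole of radius 408 mm through its front wall, centred at (x = 2241, z = 1269).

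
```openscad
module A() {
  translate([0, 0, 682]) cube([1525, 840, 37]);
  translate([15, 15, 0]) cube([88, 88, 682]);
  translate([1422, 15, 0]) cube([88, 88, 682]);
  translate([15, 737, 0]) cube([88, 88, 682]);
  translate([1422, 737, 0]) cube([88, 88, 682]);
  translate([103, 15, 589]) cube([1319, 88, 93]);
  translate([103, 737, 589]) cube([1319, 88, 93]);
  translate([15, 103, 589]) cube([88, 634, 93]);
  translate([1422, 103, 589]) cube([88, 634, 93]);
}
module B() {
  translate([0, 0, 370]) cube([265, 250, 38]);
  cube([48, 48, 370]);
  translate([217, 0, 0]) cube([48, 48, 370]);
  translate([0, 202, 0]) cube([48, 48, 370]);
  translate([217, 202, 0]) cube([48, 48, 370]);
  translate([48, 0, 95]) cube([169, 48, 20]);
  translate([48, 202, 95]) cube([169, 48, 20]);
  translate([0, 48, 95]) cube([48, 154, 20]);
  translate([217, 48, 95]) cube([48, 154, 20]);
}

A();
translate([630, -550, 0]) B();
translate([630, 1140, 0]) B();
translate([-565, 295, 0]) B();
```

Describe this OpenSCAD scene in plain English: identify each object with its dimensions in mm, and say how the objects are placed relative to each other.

A is a table with a 1525×840 mm rectangular top, 37 mm thick, top surface at z = 719 mm, supported by four 88×88 mm square legs, each inset 15 mm from the nearest pair of top edges, running from the floor. Four apron rails, 88 mm thick and 93 mm tall, run between adjacent legs with their top edges flush with the underside of the top and their outer faces flush with the legs' outer faces.

B is a four-legged stool. The seat is 265×250 mm, 38 mm thick, top at z = 408 mm. It stands on four square legs, each 48×48 mm in cross-section, from z = 0 to the seat underside, each flush with a corner of the seat. Four stretchers, 48 mm wide and 20 mm tall, connect adjacent legs with their undersides at z = 95 mm, each running between the inner faces of the legs it joins and aligned with the legs' outer faces on the other axis.

Three stools sit around the table at the −y, +y, −x sides.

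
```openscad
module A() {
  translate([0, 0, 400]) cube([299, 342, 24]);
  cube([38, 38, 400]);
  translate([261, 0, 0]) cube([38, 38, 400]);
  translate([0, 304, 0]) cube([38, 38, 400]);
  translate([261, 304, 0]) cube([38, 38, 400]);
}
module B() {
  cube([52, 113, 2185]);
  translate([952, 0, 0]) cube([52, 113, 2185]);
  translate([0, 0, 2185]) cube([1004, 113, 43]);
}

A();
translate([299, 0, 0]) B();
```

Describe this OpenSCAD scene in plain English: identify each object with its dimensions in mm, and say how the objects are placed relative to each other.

A is a four-legged stool. The seat is 299×342 mm, 24 mm thick, top at z = 424 mm. It stands on four square legs, each 38×38 mm in cross-section, from z = 0 to the seat underside, each flush with a corner of the seat.

B is a door frame. The clear opening is 900 mm wide and 2185 mm high. Two 52 mm wide jambs, 113 mm deep, stand either side of the opening from the floor to the top of the opening. A 43 mm thick head sits across the top of both jambs, spanning the full outside width of the frame.

The door frame is against the stool's +x side, with their −y faces flush.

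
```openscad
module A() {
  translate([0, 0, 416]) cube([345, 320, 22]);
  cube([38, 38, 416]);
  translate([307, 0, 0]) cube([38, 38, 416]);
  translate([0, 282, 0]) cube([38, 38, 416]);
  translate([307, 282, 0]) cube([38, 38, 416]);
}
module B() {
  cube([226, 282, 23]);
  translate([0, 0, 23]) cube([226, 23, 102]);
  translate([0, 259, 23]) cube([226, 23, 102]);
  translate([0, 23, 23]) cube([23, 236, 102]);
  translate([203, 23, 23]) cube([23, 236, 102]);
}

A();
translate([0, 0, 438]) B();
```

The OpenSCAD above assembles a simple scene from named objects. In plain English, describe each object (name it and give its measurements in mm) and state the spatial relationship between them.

A is a four-legged stool. The seat is 345×320 mm, 22 mm thick, top at z = 438 mm. It stands on four square legs, each 38×38 mm in cross-section, from z = 0 to the seat underside, each flush with a corner of the seat.

B is an open storage box with external size 226×282×125 mm and wall thickness 23 mm (the base is also 23 mm thick). The base covers the whole footprint; the four walls stand on the base, with the y-facing walls full-width and the x-facing walls fitting between their inner faces.

The open box is on top of the stool.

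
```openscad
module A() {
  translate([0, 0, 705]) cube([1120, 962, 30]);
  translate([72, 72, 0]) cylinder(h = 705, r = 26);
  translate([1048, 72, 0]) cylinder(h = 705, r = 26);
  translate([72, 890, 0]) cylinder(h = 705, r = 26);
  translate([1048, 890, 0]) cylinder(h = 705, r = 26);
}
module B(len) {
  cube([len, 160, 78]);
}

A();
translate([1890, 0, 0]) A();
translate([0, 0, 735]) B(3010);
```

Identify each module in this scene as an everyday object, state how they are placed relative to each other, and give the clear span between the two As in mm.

A is a table. B is a beam. A beam spans the tops of two tables. The clear span between the two tables is 770 mm.

Second table starts at x = 1890; first ends at x = 1120; clear span = 1890 − 1120 = 770 mm.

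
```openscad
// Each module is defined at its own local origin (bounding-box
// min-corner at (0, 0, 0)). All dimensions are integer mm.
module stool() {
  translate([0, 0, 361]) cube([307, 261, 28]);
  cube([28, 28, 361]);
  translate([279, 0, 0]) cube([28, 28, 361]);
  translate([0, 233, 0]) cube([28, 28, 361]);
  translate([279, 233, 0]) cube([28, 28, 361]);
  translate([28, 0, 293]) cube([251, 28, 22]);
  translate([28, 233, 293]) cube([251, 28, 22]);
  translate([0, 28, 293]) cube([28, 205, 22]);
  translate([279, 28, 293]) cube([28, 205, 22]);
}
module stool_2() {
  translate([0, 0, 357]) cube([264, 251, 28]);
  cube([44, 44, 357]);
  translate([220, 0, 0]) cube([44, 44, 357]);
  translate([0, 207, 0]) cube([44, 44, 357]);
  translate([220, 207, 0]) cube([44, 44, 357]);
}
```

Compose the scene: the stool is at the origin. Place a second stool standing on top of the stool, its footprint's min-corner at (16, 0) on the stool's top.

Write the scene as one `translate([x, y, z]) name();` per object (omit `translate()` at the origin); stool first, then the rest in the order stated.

stool();
translate([16, 0, 389]) stool_2();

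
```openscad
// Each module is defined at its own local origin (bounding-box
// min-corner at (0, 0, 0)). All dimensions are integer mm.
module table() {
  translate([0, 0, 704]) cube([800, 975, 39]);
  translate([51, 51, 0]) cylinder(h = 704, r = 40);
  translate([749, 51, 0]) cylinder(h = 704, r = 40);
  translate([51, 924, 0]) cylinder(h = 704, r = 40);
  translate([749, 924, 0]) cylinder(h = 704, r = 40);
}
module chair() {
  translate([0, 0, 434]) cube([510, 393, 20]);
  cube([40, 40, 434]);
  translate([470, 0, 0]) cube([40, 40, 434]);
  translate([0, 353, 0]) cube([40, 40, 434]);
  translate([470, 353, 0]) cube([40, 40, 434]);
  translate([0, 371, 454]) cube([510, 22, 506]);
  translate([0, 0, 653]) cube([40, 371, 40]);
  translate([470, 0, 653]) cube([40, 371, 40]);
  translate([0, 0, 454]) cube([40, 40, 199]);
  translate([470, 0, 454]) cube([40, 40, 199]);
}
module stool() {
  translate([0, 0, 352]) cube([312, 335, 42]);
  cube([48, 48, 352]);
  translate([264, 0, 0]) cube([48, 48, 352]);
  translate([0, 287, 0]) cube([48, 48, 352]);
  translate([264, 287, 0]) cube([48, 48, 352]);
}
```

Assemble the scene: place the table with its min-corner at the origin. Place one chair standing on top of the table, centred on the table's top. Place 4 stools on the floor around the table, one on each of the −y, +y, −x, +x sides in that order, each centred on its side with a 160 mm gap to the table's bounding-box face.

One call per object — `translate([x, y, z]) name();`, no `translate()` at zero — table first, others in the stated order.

table();
translate([145, 291, 743]) chair();
translate([244, -495, 0]) stool();
translate([244, 1135, 0]) stool();
translate([-472, 320, 0]) stool();
translate([960, 320, 0]) stool();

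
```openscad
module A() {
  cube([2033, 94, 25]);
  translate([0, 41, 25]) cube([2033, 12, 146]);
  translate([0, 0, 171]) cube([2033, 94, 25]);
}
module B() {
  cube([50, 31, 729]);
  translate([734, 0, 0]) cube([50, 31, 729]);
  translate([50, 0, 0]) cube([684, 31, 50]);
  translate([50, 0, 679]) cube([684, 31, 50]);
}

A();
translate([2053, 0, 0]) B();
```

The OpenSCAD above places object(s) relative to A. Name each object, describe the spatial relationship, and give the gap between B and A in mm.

A is an I-beam. B is a picture frame. The picture frame is on the floor beside the I-beam on its +x side. The gap between the picture frame and the I-beam is 20 mm.

The picture frame's nearest face is 20 mm from the I-beam's +x face.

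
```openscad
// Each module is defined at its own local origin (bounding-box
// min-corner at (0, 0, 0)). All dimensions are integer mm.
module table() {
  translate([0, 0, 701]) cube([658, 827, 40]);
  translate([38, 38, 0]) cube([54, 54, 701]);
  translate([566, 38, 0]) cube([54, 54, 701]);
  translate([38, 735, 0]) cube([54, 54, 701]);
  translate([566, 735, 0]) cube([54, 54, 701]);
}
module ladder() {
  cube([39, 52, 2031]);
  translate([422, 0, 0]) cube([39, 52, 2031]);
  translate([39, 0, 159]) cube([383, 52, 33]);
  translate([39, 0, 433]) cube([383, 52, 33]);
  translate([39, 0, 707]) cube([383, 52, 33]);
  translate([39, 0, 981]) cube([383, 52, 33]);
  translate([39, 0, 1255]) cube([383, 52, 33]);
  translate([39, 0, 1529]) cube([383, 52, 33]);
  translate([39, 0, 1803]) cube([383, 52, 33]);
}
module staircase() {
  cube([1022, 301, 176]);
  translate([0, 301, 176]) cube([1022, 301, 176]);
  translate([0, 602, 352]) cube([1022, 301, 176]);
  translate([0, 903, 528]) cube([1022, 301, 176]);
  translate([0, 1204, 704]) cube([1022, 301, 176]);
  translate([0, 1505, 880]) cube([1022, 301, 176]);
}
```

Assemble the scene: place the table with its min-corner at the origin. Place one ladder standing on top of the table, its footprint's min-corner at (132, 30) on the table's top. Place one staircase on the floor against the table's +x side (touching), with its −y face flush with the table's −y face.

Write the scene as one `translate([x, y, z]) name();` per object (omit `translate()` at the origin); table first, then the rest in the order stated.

table();
translate([132, 30, 741]) ladder();
translate([658, 0, 0]) staircase();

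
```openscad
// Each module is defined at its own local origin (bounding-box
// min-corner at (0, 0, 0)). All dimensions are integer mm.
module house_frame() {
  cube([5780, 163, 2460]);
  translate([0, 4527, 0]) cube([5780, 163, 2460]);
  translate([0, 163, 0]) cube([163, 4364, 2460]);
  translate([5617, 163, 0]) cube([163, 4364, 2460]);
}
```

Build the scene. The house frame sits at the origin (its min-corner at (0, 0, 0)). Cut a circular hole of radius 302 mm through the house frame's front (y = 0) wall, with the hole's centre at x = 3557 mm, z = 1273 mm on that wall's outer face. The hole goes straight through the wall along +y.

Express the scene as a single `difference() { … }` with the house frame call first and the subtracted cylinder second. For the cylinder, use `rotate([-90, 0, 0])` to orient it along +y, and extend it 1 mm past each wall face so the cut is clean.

difference() {
  house_frame();
  translate([3557, -1, 1273]) rotate([-90, 0, 0]) cylinder(h = 165, r = 302);
}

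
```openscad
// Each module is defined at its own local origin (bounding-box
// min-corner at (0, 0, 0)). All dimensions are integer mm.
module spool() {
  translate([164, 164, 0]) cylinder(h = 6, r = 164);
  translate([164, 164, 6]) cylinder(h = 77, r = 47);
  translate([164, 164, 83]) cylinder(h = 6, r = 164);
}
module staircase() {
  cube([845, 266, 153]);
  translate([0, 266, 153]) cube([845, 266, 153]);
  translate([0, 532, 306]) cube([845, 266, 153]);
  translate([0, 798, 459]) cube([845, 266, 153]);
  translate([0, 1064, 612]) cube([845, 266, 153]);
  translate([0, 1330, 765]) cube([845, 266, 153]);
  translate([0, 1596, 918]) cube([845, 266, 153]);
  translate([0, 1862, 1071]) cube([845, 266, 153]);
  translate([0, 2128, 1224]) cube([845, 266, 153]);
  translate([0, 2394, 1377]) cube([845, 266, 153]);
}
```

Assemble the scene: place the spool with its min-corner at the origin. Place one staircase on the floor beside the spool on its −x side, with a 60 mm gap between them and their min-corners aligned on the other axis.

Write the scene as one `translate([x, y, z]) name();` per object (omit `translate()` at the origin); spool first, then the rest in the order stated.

spool();
translate([-905, 0, 0]) staircase();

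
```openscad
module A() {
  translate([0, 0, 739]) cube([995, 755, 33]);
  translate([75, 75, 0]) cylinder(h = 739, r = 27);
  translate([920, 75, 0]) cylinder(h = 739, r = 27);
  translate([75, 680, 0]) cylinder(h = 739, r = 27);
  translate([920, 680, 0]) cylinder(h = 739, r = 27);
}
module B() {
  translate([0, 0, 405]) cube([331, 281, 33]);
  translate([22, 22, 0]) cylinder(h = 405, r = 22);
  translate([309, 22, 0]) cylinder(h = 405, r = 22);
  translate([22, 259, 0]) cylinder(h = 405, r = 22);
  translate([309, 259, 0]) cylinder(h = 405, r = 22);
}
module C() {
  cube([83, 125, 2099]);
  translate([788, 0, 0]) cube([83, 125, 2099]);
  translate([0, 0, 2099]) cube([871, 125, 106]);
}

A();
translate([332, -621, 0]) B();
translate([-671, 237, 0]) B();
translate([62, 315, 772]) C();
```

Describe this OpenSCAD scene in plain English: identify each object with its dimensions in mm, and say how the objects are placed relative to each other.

A is a rectangular dining table. The top is 995×755×33 mm with its upper surface at z = 772 mm. It stands on four round legs of 54 mm diameter, each leg's bounding box inset 48 mm from the nearest pair of top edges, running from the floor to the underside of the top.

B is a four-legged stool. The seat is 331×281 mm, 33 mm thick, top at z = 438 mm. It stands on four round legs, each 44 mm in diameter, from z = 0 to the seat underside, each leg's axis is inset half a diameter from the nearest pair of seat edges (so the leg's bounding box is flush with the corner).

C is a door frame. The clear opening is 705 mm wide and 2099 mm high. Two 83 mm wide jambs, 125 mm deep, stand either side of the opening from the floor to the top of the opening. A 106 mm thick head sits across the top of both jambs, spanning the full outside width of the frame.

Two stools sit around the table at the −y, −x sides. The door frame is on top of the table, centred.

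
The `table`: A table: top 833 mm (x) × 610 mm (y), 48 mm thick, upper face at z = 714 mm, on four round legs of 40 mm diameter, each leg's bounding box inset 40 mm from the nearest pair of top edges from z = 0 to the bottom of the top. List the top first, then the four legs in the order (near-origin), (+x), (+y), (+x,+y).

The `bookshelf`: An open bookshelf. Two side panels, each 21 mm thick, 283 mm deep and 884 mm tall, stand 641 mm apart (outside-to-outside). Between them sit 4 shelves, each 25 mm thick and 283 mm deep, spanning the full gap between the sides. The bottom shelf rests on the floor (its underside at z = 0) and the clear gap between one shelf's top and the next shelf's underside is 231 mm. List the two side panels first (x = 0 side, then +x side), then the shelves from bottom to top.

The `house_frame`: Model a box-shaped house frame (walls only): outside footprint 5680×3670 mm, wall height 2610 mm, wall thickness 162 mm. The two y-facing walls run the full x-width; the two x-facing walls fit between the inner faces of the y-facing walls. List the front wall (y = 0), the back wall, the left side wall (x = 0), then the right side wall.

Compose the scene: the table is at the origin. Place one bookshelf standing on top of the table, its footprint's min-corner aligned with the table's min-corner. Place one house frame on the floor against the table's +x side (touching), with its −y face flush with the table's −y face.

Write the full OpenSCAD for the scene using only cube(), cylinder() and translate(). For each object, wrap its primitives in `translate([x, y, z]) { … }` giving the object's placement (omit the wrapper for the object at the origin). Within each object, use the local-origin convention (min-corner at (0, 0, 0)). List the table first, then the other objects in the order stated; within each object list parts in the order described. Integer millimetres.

translate([0, 0, 666]) cube([833, 610, 48]);
translate([60, 60, 0]) cylinder(h = 666, r = 20);
translate([773, 60, 0]) cylinder(h = 666, r = 20);
translate([60, 550, 0]) cylinder(h = 666, r = 20);
translate([773, 550, 0]) cylinder(h = 666, r = 20);
translate([0, 0, 714]) {
  cube([21, 283, 884]);
  translate([620, 0, 0]) cube([21, 283, 884]);
  translate([21, 0, 0]) cube([599, 283, 25]);
  translate([21, 0, 256]) cube([599, 283, 25]);
  translate([21, 0, 512]) cube([599, 283, 25]);
  translate([21, 0, 768]) cube([599, 283, 25]);
}
translate([833, 0, 0]) {
  cube([5680, 162, 2610]);
  translate([0, 3508, 0]) cube([5680, 162, 2610]);
  translate([0, 162, 0]) cube([162, 3346, 2610]);
  translate([5518, 162, 0]) cube([162, 3346, 2610]);
}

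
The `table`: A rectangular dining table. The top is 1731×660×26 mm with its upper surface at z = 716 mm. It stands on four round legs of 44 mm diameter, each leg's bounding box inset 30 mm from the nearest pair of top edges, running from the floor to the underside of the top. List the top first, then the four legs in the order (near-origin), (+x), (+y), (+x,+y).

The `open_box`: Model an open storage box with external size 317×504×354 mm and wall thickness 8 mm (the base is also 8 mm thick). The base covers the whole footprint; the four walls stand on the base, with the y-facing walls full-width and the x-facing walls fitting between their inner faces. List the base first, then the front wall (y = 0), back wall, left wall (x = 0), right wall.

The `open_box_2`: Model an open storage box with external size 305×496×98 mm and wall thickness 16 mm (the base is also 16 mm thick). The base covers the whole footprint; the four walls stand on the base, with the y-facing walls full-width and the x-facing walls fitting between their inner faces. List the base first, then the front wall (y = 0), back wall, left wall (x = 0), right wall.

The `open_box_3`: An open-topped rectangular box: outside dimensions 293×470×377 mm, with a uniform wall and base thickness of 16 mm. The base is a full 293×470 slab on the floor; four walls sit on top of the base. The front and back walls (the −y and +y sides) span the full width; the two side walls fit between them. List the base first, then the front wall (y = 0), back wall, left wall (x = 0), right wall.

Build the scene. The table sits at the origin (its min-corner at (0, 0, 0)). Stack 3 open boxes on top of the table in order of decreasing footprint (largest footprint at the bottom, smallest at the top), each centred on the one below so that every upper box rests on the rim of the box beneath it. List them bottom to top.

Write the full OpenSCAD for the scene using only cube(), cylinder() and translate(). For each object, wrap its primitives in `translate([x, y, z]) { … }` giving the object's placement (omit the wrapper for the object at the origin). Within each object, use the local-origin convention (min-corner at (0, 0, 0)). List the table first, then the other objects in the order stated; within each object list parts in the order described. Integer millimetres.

translate([0, 0, 690]) cube([1731, 660, 26]);
translate([52, 52, 0]) cylinder(h = 690, r = 22);
translate([1679, 52, 0]) cylinder(h = 690, r = 22);
translate([52, 608, 0]) cylinder(h = 690, r = 22);
translate([1679, 608, 0]) cylinder(h = 690, r = 22);
translate([707, 78, 716]) {
  cube([317, 504, 8]);
  translate([0, 0, 8]) cube([317, 8, 346]);
  translate([0, 496, 8]) cube([317, 8, 346]);
  translate([0, 8, 8]) cube([8, 488, 346]);
  translate([309, 8, 8]) cube([8, 488, 346]);
}
translate([713, 82, 1070]) {
  cube([305, 496, 16]);
  translate([0, 0, 16]) cube([305, 16, 82]);
  translate([0, 480, 16]) cube([305, 16, 82]);
  translate([0, 16, 16]) cube([16, 464, 82]);
  translate([289, 16, 16]) cube([16, 464, 82]);
}
translate([719, 95, 1168]) {
  cube([293, 470, 16]);
  translate([0, 0, 16]) cube([293, 16, 361]);
  translate([0, 454, 16]) cube([293, 16, 361]);
  translate([0, 16, 16]) cube([16, 438, 361]);
  translate([277, 16, 16]) cube([16, 438, 361]);
}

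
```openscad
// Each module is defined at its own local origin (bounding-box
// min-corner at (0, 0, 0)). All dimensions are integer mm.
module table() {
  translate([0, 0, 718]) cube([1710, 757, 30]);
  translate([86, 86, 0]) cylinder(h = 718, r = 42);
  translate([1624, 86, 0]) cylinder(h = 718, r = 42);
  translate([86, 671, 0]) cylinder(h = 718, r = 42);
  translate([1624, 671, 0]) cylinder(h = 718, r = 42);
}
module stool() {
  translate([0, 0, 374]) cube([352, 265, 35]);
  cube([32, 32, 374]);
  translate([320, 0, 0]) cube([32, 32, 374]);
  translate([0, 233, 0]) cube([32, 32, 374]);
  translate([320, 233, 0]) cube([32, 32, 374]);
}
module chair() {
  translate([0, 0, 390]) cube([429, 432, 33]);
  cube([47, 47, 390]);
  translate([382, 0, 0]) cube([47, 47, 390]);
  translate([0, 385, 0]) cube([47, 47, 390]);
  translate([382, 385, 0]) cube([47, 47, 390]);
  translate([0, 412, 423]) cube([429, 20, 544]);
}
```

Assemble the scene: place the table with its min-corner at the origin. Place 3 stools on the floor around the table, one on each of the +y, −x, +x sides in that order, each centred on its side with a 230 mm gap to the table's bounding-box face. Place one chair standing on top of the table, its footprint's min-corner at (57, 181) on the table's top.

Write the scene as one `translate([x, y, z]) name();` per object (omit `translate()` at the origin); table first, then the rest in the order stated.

table();
translate([679, 987, 0]) stool();
translate([-582, 246, 0]) stool();
translate([1940, 246, 0]) stool();
translate([57, 181, 748]) chair();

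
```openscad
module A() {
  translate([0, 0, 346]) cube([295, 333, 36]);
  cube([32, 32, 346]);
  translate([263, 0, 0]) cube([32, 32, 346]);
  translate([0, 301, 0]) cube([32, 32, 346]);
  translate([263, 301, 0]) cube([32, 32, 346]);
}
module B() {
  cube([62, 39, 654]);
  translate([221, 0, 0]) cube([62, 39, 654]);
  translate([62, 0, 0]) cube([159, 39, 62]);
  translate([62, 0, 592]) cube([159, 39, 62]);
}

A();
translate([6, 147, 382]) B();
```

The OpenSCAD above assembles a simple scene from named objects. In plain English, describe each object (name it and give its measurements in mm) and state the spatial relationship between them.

A is a four-legged stool. The seat is 295×333 mm, 36 mm thick, top at z = 382 mm. It stands on four square legs, each 32×32 mm in cross-section, from z = 0 to the seat underside, each flush with a corner of the seat.

B is a rectangular picture frame lying in the x–z plane (depth along y). The opening is 159 mm wide (x) by 530 mm tall (z), surrounded by a border 62 mm wide on all four sides. The frame is 39 mm deep and is made of two full-height vertical stiles with two horizontal rails fitted between them.

The picture frame is on top of the stool, centred.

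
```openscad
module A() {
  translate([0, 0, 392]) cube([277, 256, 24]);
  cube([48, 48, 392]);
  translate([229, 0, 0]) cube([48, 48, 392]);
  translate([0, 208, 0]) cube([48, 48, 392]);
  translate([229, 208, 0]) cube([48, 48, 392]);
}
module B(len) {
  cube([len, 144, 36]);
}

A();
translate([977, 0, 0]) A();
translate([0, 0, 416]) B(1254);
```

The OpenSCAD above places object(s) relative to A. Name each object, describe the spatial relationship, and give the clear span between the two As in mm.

A is a stool. B is a beam. A beam spans the tops of two stools. The clear span between the two stools is 700 mm.

Second stool starts at x = 977; first ends at x = 277; clear span = 977 − 277 = 700 mm.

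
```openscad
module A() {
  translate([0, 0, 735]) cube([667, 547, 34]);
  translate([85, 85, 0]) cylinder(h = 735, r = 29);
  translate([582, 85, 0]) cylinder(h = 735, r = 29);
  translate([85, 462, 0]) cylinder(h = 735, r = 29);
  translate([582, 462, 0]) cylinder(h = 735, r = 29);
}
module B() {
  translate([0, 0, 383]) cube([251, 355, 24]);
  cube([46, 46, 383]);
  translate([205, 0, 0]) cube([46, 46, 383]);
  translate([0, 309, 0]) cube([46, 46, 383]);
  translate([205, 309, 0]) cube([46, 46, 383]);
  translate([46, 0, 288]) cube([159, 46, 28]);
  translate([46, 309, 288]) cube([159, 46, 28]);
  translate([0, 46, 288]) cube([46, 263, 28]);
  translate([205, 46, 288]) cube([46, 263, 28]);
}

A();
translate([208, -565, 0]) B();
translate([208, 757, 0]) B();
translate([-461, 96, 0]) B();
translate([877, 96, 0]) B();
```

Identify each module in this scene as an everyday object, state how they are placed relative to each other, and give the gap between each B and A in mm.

Each stool's nearest face is 210 mm from the table's bounding box.

A is a table. B is a stool. Four stools sit around the table at the −y, +y, −x, +x sides. The gap between each stool and the table is 210 mm.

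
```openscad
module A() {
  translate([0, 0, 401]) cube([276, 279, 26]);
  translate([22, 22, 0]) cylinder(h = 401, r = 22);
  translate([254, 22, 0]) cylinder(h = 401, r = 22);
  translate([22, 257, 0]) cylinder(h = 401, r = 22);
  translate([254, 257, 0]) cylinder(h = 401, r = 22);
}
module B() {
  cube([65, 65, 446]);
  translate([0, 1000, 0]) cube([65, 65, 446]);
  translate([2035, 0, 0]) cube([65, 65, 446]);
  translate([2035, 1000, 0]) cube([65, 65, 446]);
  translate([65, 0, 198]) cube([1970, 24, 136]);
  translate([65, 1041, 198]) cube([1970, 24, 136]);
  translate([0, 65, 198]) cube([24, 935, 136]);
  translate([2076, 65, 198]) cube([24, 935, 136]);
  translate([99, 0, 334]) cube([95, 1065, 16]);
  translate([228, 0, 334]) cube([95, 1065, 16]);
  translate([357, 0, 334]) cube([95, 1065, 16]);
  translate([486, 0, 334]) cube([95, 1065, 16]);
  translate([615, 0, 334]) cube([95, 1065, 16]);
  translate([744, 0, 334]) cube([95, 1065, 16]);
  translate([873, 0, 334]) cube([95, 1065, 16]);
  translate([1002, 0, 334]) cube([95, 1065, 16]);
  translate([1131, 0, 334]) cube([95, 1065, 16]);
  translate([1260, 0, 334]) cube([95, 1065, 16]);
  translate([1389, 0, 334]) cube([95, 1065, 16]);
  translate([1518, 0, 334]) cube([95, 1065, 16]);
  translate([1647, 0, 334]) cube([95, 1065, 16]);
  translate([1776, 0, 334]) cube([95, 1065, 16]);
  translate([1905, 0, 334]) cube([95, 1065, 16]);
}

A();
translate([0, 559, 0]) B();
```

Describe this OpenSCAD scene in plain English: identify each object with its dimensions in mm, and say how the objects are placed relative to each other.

A is a four-legged stool. The seat is 276×279 mm, 26 mm thick, top at z = 427 mm. It stands on four round legs, each 44 mm in diameter, from z = 0 to the seat underside, each leg's axis is inset half a diameter from the nearest pair of seat edges (so the leg's bounding box is flush with the corner).

B is a bed frame 2100 mm long (x) by 1065 mm wide (y). Four 65×65 mm corner posts, 446 mm tall, at the corners of the footprint. Four rails of 24 mm thickness and 136 mm height run between adjacent posts with their undersides at z = 198 mm, their outer faces flush with the outside of the frame (the two x-running rails run between the posts' inner faces; the two y-running rails run between the posts' inner faces). 15 slats, each 95 mm wide (x) and 16 mm thick, lie across the top of the two x-running rails, running the full 1065 mm width of the frame in y; the slats are evenly spaced along x between the inner faces of the end posts with equal gaps (rounded down to the nearest mm) at the −x end and between each pair — any rounding remainder accumulates at the +x end.

The bed frame is on the floor beside the stool on its +y side.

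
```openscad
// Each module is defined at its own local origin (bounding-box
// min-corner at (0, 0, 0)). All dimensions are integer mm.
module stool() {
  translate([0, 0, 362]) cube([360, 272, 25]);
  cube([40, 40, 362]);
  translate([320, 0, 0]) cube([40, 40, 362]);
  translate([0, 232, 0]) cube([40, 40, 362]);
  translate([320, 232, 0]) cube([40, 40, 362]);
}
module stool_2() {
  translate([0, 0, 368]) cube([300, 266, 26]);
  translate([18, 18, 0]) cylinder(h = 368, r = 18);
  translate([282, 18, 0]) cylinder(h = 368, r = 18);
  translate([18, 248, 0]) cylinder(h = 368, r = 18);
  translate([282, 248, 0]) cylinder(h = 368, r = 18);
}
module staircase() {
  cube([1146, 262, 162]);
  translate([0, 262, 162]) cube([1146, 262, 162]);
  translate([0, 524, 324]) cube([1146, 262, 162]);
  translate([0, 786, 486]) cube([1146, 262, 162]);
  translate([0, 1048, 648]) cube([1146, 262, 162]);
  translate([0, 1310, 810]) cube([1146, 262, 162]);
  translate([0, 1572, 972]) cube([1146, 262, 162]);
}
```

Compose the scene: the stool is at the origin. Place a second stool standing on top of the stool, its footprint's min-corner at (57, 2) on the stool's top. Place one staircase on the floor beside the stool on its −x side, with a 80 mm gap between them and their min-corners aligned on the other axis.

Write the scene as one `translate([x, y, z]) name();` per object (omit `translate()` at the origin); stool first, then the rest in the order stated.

stool();
translate([57, 2, 387]) stool_2();
translate([-1226, 0, 0]) staircase();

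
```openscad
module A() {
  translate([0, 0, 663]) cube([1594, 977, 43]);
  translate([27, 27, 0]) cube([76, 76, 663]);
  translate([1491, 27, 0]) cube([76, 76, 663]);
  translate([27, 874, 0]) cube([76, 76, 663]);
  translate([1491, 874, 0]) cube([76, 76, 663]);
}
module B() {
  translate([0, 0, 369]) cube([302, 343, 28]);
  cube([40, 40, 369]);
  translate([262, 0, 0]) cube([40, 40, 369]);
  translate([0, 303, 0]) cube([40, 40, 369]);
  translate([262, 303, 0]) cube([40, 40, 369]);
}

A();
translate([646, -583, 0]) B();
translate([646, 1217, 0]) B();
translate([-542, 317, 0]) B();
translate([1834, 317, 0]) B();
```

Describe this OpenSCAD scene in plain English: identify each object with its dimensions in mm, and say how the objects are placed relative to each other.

A is a table: top 1594 mm (x) × 977 mm (y), 43 mm thick, upper face at z = 706 mm, on four 76×76 mm square legs, each inset 27 mm from the nearest pair of top edges, running from z = 0 to the bottom of the top.

B is a simple wooden stool: a rectangular seat 302 mm (x) by 343 mm (y), 28 mm thick, top face at z = 397 mm, on four square legs, each 40×40 mm in cross-section. The legs rest on z = 0, each flush with a corner of the seat.

Four stools sit around the table at the −y, +y, −x, +x sides.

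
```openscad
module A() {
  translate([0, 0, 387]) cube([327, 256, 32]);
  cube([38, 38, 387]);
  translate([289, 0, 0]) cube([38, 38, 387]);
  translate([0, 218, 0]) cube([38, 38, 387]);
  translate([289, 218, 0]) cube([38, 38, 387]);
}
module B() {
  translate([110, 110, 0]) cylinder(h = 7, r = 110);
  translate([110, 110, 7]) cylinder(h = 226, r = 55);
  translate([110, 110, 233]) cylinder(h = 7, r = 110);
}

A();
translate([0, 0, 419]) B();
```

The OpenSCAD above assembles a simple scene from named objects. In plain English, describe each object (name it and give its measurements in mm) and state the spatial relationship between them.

A is a simple wooden stool: a rectangular seat 327 mm (x) by 256 mm (y), 32 mm thick, top face at z = 419 mm, on four square legs, each 38×38 mm in cross-section. The legs rest on z = 0, each flush with a corner of the seat.

B is a spool: two coaxial disc flanges of radius 110 mm and thickness 7 mm, joined by a core cylinder of radius 55 mm and height 226 mm. The lower flange rests on z = 0 and the three cylinders share a vertical axis.

The spool is on top of the stool.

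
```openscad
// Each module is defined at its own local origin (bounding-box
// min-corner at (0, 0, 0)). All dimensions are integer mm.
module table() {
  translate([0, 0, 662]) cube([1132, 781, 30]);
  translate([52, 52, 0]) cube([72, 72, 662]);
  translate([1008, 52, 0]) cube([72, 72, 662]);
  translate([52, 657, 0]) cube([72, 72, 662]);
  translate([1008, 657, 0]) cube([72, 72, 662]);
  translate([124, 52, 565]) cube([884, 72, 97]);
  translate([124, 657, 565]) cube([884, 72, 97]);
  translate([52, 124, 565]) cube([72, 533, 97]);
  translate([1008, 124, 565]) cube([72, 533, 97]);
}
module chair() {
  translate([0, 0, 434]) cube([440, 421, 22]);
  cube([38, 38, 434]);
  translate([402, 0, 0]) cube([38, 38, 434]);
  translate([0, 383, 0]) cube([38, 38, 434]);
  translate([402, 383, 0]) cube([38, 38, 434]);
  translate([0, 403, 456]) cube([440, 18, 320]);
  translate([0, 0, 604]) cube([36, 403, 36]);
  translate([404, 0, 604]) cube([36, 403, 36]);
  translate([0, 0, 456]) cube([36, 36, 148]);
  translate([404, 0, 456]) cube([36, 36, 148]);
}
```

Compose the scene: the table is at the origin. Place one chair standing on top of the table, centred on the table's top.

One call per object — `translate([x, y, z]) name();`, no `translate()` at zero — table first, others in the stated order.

table();
translate([346, 180, 692]) chair();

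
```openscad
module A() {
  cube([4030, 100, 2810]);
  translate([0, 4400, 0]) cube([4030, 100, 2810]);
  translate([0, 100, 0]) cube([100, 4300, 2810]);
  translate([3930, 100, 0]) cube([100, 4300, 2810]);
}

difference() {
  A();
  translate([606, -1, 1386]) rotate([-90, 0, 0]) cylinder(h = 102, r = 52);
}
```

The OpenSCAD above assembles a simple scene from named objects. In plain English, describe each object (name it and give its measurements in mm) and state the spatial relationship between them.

A is the wall frame of a small rectangular building: four walls, each 2810 mm tall and 100 mm thick, enclosing a footprint 4030 mm (x) by 4500 mm (y) outside-to-outside, with no floor or roof. The front and back walls (the −y and +y sides) span the full width; the two side walls fit between them.

The house frame has a circular hole of radius 52 mm through its front wall, centred at (x = 606, z = 1386).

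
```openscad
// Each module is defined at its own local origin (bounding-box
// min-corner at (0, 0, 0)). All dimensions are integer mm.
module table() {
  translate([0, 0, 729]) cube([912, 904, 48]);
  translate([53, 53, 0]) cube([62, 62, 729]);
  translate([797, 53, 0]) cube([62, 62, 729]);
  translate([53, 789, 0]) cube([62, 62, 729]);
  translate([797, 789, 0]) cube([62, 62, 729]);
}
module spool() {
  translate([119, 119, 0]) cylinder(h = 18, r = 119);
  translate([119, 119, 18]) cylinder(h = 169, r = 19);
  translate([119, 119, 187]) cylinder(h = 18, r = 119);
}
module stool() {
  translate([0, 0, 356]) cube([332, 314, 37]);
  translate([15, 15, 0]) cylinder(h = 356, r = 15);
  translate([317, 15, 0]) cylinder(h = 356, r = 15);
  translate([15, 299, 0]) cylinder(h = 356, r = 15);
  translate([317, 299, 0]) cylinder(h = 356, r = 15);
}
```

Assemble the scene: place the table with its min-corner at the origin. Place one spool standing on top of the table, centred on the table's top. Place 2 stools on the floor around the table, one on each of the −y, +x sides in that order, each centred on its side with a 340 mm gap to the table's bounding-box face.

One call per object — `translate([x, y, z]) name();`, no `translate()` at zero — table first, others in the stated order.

table();
translate([337, 333, 777]) spool();
translate([290, -654, 0]) stool();
translate([1252, 295, 0]) stool();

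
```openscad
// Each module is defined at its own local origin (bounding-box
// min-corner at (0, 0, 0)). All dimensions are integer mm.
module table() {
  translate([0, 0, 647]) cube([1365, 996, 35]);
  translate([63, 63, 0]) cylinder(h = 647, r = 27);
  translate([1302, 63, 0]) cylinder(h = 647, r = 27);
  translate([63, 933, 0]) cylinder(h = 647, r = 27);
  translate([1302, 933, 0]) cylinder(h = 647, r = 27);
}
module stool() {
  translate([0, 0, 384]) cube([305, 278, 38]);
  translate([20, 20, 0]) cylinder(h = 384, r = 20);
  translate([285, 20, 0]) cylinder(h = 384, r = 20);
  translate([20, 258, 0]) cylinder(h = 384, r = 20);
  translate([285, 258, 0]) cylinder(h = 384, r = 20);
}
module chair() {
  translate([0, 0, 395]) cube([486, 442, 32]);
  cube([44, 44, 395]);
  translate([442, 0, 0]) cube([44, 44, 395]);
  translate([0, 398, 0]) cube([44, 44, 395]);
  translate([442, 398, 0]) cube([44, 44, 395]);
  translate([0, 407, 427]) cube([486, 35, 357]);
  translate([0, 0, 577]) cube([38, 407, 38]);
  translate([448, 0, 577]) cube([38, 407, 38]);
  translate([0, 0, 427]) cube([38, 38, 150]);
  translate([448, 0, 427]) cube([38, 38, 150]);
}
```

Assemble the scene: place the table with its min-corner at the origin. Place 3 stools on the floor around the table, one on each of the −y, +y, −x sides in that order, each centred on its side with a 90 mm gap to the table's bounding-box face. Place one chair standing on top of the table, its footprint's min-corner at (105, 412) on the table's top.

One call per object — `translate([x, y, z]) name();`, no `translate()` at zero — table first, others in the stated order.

table();
translate([530, -368, 0]) stool();
translate([530, 1086, 0]) stool();
translate([-395, 359, 0]) stool();
translate([105, 412, 682]) chair();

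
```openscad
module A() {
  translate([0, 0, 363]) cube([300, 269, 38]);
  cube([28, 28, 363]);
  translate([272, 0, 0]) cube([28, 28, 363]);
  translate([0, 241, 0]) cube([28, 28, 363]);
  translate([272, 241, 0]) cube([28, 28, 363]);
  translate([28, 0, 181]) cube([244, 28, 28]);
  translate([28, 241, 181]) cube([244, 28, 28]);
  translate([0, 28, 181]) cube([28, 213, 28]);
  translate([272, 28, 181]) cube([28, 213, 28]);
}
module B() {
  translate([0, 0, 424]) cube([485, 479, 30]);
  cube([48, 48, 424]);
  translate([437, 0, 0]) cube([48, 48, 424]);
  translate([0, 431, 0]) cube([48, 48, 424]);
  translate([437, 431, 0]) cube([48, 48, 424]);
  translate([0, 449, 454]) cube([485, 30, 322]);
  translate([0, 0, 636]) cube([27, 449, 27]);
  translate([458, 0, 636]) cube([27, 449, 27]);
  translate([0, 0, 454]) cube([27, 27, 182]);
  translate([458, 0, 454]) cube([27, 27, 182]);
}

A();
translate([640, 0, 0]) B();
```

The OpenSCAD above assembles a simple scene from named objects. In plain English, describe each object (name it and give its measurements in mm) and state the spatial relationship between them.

A is a four-legged stool. The seat is 300×269 mm, 38 mm thick, top at z = 401 mm. It stands on four square legs, each 28×28 mm in cross-section, from z = 0 to the seat underside, each flush with a corner of the seat. Four stretchers, 28 mm wide and 28 mm tall, connect adjacent legs with their undersides at z = 181 mm, each running between the inner faces of the legs it joins and aligned with the legs' outer faces on the other axis.

B is a chair. The seat is a 485×479×30 mm slab with its top at z = 454 mm, on four 48×48 mm corner legs (flush with the seat edges, standing on z = 0). A flat backrest 30 mm thick, 322 mm tall, spans the full seat width and rises from the seat top along its +y edge, rear face flush with the rear of the seat. Two armrests of 27×27 mm section run along each side from the seat's front edge to the front of the backrest, top faces 209 mm above the seat top and outer faces flush with the seat's x-edges; a 27×27 mm post under the front of each armrest stands on the seat at the front corner.

The chair is on the floor beside the stool on its +x side.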